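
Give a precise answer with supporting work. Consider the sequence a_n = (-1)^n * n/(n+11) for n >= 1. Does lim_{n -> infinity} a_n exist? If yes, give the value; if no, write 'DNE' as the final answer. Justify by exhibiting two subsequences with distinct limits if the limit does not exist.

Examine the behaviour of a_n along subsequences.
a_{2k} = 2k/(2k+11) -> 1. a_{2k+1} = -(2k+1)/(2k+12) -> -1.
Since these two subsequential limits are 1 and -1, distinct, the full sequence cannot converge (a convergent sequence has all subsequences tending to the same limit). So lim a_n does not exist.

DNE


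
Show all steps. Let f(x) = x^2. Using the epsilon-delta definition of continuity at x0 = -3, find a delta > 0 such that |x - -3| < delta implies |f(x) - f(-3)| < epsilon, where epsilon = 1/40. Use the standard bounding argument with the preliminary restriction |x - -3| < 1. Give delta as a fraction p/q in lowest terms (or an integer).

Factor: |x^2 - (-3)^2| = |x - -3| * |x + -3|.
Impose |x - -3| < 1 first. Then |x + -3| = |(x - -3) + 2*(-3)| <= |x - -3| + 2*|-3| < 1 + 6 = 7.
So |x^2 - (-3)^2| < delta * 7.
We need delta * 7 <= 1/40, i.e. delta <= 1/40/7 = 1/280.
Since 1/280 < 1, this is tighter than 1; take delta = 1/280.
So delta = 1/280 works.

1/280


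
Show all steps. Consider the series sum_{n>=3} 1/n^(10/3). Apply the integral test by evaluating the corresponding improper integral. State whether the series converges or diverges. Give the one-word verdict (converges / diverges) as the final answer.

Let f(x) = x^(-10/3). Then f is positive, continuous, and decreasing on [3, infinity), so the integral test applies.
Compute the improper integral int_{3}^infinity f(x) dx:
  antiderivative F(x) = -3/(7*x^(7/3)).
  As x -> infinity, F(x) -> 0 (since p = 10/3 > 1).
  So int = F(infinity) - F(3) = 0 - (-3^(2/3)/63) = 3^(2/3)/63.
  Finite, so by the integral test, the series converges.

converges


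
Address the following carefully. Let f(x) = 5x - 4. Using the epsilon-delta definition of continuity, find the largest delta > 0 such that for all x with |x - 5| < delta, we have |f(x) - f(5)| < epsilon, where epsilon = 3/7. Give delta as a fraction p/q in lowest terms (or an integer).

We compute f(5) = 5*(5) - 4 = 21.
|f(x) - f(5)| = |5x - 4 - (21)| = |5(x - 5)| = 5|x - 5|.
We need 5|x - 5| < 3/7, i.e. |x - 5| < 3/7 / 5 = 3/35.
So any delta <= 3/35 works. Conversely, if delta > 3/35, then x = 5 + 3/35 satisfies |x - 5| = 3/35 < delta but |f(x) - f(5)| = 5 * 3/35 = 3/7, which is not < 3/7; so no larger delta works.
Hence the largest such delta is 3/35.

3/35


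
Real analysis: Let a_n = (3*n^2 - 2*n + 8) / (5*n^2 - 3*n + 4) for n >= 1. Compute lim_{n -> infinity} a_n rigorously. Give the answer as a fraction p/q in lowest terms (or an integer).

Divide numerator and denominator by n^2, the highest power:
numerator / n^2 = 3 - 2/n + 8/n^2
denominator / n^2 = 5 - 3/n + 4/n^2
As n -> infinity, all terms of the form c/n^k (k >= 1) tend to 0.
So numerator / n^2 -> 3 and denominator / n^2 -> 5.
Therefore lim a_n = 3/5.

3/5


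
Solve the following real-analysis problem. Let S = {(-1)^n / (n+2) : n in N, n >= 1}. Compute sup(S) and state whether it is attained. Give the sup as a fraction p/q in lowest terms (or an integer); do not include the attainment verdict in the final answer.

Analysis:
- Values: -1/3, 1/4, -1/5, 1/6, -1/7, ...
- Positive terms (even n): 1/(2+2), 1/(4+2), ... decreasing -> max = 1/4 (n=2).
- Negative terms (odd n): -1/(1+2), -1/(3+2), ... increasing -> min = -1/3 (n=1).
- So sup = 1/4 (attained at n=2); inf = -1/3 (attained at n=1).
Conclusion: sup(S) = 1/4, attained in S.

1/4


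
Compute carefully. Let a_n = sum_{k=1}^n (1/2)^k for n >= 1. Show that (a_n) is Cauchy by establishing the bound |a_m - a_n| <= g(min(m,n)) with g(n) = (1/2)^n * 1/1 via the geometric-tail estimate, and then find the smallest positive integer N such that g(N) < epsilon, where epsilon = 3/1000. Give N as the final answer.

For m > n >= 1: |a_m - a_n| = sum_{k=n+1}^m (1/2)^k < sum_{k=n+1}^infinity (1/2)^k = (1/2)^(n+1) / (1 - 1/2) = (1/2)^n * (1/2) * (2/1) = (1/2)^n * 1/1.
So g(n) = (1/2)^n / 1. Since g(n) -> 0, (a_n) is Cauchy.
Now solve g(N) < 3/1000: (1/2)^N / 1 < 3/1000 <=> 2^N > 1 / (1 * 3/1000) = 1000/3.
Check powers of 2: 2^8 = 256 <= 1000/3, 2^9 = 512 > 1000/3.
So the smallest such N is 9. Check: g(9) = 1/(1 * 512) = 1/512 < 3/1000.

9


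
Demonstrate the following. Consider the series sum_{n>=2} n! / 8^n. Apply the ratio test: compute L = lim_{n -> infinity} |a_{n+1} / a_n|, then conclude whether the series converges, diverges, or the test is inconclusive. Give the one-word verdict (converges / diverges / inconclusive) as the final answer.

Let a_n denote the general term. Form the ratio a_{n+1}/a_n and simplify:
a_{n+1}/a_n = n/8 + 1/8
Take the limit as n -> infinity: L = infinity.
Since L = infinity > 1 (or L = infinity), the ratio test implies the series diverges.

diverges


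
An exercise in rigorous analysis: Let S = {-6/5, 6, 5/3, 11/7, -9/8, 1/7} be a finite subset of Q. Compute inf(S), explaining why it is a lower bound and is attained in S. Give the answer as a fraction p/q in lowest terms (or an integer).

S is finite, so inf(S) = min(S).
Sorted increasing:
-6/5, -9/8, 1/7, 11/7, 5/3, 6
The extremum is -6/5.
For every x in S, x >= -6/5. And -6/5 is in S, so it is attained.
Therefore inf(S) = -6/5.

-6/5


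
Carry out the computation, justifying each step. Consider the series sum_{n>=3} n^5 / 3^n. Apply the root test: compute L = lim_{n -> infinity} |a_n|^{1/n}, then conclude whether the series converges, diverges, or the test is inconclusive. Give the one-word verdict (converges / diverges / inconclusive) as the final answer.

Let a_n denote the general term. Form |a_n|^(1/n) and simplify:
|a_n|^(1/n) = n^(5/n)/3
Take the limit as n -> infinity: L = 1/3.
Since L = 1/3 < 1, the root test implies convergence.

converges


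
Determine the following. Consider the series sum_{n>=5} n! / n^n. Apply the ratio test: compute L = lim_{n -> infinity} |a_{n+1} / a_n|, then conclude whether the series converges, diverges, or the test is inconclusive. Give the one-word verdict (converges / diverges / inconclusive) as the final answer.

Let a_n denote the general term. Form the ratio a_{n+1}/a_n and simplify:
a_{n+1}/a_n = (n/(n + 1))^n
Take the limit as n -> infinity: L = exp(-1).
Since L = exp(-1) < 1, the ratio test implies the series converges.

converges


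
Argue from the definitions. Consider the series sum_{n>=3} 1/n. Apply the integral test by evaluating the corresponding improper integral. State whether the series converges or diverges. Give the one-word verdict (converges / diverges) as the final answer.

Let f(x) = 1/x. Then f is positive, continuous, and decreasing on [3, infinity), so the integral test applies.
Compute the improper integral int_{3}^infinity f(x) dx:
  antiderivative F(x) = log(x).
  As x -> infinity, log(x) -> infinity.
  So int = infinity - log(3) = infinity. By the integral test, the series diverges.

diverges


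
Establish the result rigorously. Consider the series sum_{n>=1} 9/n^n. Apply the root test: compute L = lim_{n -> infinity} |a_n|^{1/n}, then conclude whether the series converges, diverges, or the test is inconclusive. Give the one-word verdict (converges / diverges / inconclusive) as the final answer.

Let a_n denote the general term. Form |a_n|^(1/n) and simplify:
|a_n|^(1/n) = 3^(2/n)/n
Take the limit as n -> infinity: L = 0.
Since L = 0 < 1, the root test implies convergence.

converges


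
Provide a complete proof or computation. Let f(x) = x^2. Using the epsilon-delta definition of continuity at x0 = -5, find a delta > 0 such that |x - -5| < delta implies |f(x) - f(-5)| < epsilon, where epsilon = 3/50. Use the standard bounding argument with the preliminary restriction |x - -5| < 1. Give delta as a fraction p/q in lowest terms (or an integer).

Factor: |x^2 - (-5)^2| = |x - -5| * |x + -5|.
Impose |x - -5| < 1 first. Then |x + -5| = |(x - -5) + 2*(-5)| <= |x - -5| + 2*|-5| < 1 + 10 = 11.
So |x^2 - (-5)^2| < delta * 11.
We need delta * 11 <= 3/50, i.e. delta <= 3/50/11 = 3/550.
Since 3/550 < 1, this is tighter than 1; take delta = 3/550.
So delta = 3/550 works.

3/550


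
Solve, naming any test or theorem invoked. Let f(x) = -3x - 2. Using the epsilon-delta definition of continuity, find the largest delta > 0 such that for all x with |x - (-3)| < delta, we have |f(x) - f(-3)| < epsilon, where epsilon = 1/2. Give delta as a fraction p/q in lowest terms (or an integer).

We compute f(-3) = -3*(-3) - 2 = 7.
|f(x) - f(-3)| = |-3x - 2 - (7)| = |-3(x - (-3))| = 3|x - (-3)|.
We need 3|x - (-3)| < 1/2, i.e. |x - (-3)| < 1/2 / 3 = 1/6.
So any delta <= 1/6 works. Conversely, if delta > 1/6, then x = -3 + 1/6 satisfies |x - (-3)| = 1/6 < delta but |f(x) - f(-3)| = 3 * 1/6 = 1/2, which is not < 1/2; so no larger delta works.
Hence the largest such delta is 1/6.

1/6


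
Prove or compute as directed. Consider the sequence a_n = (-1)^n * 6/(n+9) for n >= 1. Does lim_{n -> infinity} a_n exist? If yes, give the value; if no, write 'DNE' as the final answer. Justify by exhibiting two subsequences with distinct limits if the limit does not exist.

Examine the behaviour of a_n along subsequences.
Even-n subsequence a_{2k} = 6/(2k+9) -> 0. Odd-n subsequence a_{2k+1} = -6/(2k+10) -> 0. Both tend to 0, which suggests the limit is 0; verify directly.
|a_n - 0| = 6/(n+9) < 6/n for every n >= 1.
Given epsilon > 0, choose a positive integer N > 6/epsilon. Then for all n >= N, |a_n| < 6/n <= 6/N < epsilon.
So by the definition of the limit, lim a_n exists and equals 0.

0


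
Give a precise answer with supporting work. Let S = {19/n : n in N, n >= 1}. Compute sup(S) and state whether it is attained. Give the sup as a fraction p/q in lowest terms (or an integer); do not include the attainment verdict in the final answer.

Analysis:
- Values: 19, 19/2, 19/3, 19/4, ... strictly decreasing.
- The maximum is 19 (n=1); sup = 19 (attained).
- The set is bounded below by 0; 19/n -> 0 so 0 is the greatest lower bound.
- 0 is not in the set, so inf = 0 is not attained.
Conclusion: sup(S) = 19, attained in S.

19


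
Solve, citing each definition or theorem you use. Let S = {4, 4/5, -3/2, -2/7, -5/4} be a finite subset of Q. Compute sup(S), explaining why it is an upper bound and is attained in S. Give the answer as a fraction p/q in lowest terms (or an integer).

S is finite, so sup(S) = max(S).
Sorted decreasing:
4, 4/5, -2/7, -5/4, -3/2
The extremum is 4.
For every x in S, x <= 4. And 4 is in S, so it is attained.
Therefore sup(S) = 4.

4


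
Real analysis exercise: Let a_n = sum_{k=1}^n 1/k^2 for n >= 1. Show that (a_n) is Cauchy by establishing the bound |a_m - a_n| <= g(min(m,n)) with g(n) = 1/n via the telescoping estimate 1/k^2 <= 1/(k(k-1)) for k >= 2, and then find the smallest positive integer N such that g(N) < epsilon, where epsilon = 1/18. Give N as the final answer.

For m > n >= 1: |a_m - a_n| = sum_{k=n+1}^m 1/k^2.
Use 1/k^2 <= 1/(k(k-1)) = 1/(k-1) - 1/k for k >= 2:
sum_{k=n+1}^m 1/k^2 <= sum_{k=n+1}^m (1/(k-1) - 1/k) = 1/n - 1/m <= 1/n.
By symmetry the same bound holds with n,m swapped, so |a_m - a_n| <= 1/min(m,n) = g(min(m,n)). Since g(n) -> 0, (a_n) is Cauchy.
Now solve g(N) < 1/18: 1/N < 1/18 <=> N > 1/(1/18) = 18.
The smallest integer strictly greater than 18 is N = 19.
Check: g(19) = 1/19 < 1/18; g(18) = 1/18 >= 1/18. So N = 19.

19


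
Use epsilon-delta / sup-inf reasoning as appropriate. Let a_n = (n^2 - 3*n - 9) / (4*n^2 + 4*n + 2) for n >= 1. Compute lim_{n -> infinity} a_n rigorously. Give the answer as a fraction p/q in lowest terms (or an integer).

Divide numerator and denominator by n^2, the highest power:
numerator / n^2 = 1 - 3/n - 9/n^2
denominator / n^2 = 4 + 4/n + 2/n^2
As n -> infinity, all terms of the form c/n^k (k >= 1) tend to 0.
So numerator / n^2 -> 1 and denominator / n^2 -> 4.
Therefore lim a_n = 1/4.

1/4


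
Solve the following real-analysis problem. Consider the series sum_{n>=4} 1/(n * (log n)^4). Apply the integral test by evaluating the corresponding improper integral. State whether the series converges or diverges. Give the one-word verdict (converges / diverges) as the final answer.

Let f(x) = 1/(x*log(x)^4). Then f is positive, continuous, and decreasing on [4, infinity), so the integral test applies.
Compute the improper integral int_{4}^infinity f(x) dx:
  antiderivative F(x) = -1/(3*log(x)^3).
  F(x) -> 0 as x -> infinity.  int = 0 - F(4) = 1/(3*log(4)^3) < infinity. By the integral test, the series converges.

converges


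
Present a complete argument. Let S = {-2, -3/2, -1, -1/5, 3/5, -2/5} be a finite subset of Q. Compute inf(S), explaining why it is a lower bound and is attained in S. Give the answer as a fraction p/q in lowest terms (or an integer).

S is finite, so inf(S) = min(S).
Sorted increasing:
-2, -3/2, -1, -2/5, -1/5, 3/5
The extremum is -2.
For every x in S, x >= -2. And -2 is in S, so it is attained.
Therefore inf(S) = -2.

-2


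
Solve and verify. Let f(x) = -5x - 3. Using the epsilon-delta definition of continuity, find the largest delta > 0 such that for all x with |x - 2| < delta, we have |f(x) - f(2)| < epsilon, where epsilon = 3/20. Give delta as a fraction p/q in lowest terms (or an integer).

We compute f(2) = -5*(2) - 3 = -13.
|f(x) - f(2)| = |-5x - 3 - (-13)| = |-5(x - 2)| = 5|x - 2|.
We need 5|x - 2| < 3/20, i.e. |x - 2| < 3/20 / 5 = 3/100.
So any delta <= 3/100 works. Conversely, if delta > 3/100, then x = 2 + 3/100 satisfies |x - 2| = 3/100 < delta but |f(x) - f(2)| = 5 * 3/100 = 3/20, which is not < 3/20; so no larger delta works.
Hence the largest such delta is 3/100.

3/100


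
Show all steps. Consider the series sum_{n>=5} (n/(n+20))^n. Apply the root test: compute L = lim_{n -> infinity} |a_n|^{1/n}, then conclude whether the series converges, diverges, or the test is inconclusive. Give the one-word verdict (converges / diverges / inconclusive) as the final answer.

Let a_n denote the general term. Form |a_n|^(1/n) and simplify:
|a_n|^(1/n) = n/(n + 20)
Take the limit as n -> infinity: L = 1.
Since L = 1, the root test is inconclusive. (In fact a_n = (n/(n+20))^n -> e^(-20) != 0, so the nth-term test shows divergence; but the root test itself gives no conclusion.)

inconclusive


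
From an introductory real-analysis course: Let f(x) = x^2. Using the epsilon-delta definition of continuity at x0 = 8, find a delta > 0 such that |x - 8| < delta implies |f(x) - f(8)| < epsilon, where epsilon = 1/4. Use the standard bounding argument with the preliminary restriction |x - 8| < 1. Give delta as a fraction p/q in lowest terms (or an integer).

Factor: |x^2 - (8)^2| = |x - 8| * |x + 8|.
Impose |x - 8| < 1 first. Then |x + 8| = |(x - 8) + 2*(8)| <= |x - 8| + 2*|8| < 1 + 16 = 17.
So |x^2 - (8)^2| < delta * 17.
We need delta * 17 <= 1/4, i.e. delta <= 1/4/17 = 1/68.
Since 1/68 < 1, this is tighter than 1; take delta = 1/68.
So delta = 1/68 works.

1/68


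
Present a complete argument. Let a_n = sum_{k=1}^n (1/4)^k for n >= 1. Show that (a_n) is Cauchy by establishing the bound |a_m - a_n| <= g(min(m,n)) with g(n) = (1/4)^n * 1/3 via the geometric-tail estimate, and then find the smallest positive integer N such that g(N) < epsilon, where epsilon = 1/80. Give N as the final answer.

For m > n >= 1: |a_m - a_n| = sum_{k=n+1}^m (1/4)^k < sum_{k=n+1}^infinity (1/4)^k = (1/4)^(n+1) / (1 - 1/4) = (1/4)^n * (1/4) * (4/3) = (1/4)^n * 1/3.
So g(n) = (1/4)^n / 3. Since g(n) -> 0, (a_n) is Cauchy.
Now solve g(N) < 1/80: (1/4)^N / 3 < 1/80 <=> 4^N > 1 / (3 * 1/80) = 80/3.
Check powers of 4: 4^2 = 16 <= 80/3, 4^3 = 64 > 80/3.
So the smallest such N is 3. Check: g(3) = 1/(3 * 64) = 1/192 < 1/80.

3


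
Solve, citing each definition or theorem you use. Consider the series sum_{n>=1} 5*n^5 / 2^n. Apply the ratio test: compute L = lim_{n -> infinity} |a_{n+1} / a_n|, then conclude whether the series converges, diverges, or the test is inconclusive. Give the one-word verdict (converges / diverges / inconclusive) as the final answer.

Let a_n denote the general term. Form the ratio a_{n+1}/a_n and simplify:
a_{n+1}/a_n = (n + 1)^5/(2*n^5)
Take the limit as n -> infinity: L = 1/2.
Since L = 1/2 < 1, the ratio test implies the series converges.

converges


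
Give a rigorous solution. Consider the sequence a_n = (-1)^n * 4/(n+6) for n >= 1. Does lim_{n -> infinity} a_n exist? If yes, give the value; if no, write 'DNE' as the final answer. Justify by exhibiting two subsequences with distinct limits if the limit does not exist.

Examine the behaviour of a_n along subsequences.
Even-n subsequence a_{2k} = 4/(2k+6) -> 0. Odd-n subsequence a_{2k+1} = -4/(2k+7) -> 0. Both tend to 0, which suggests the limit is 0; verify directly.
|a_n - 0| = 4/(n+6) < 4/n for every n >= 1.
Given epsilon > 0, choose a positive integer N > 4/epsilon. Then for all n >= N, |a_n| < 4/n <= 4/N < epsilon.
So by the definition of the limit, lim a_n exists and equals 0.

0


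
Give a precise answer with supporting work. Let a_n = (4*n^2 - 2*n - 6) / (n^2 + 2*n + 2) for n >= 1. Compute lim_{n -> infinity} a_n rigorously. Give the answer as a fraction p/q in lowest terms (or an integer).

Divide numerator and denominator by n^2, the highest power:
numerator / n^2 = 4 - 2/n - 6/n^2
denominator / n^2 = 1 + 2/n + 2/n^2
As n -> infinity, all terms of the form c/n^k (k >= 1) tend to 0.
So numerator / n^2 -> 4 and denominator / n^2 -> 1.
Therefore lim a_n = 4.

4


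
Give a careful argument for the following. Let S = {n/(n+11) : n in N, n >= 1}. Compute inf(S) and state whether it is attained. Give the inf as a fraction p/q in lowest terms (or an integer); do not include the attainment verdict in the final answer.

Analysis:
- Values: 1/12, 2/13, 3/14, 4/15, ... strictly increasing.
- Minimum is 1/12 (n=1); inf = 1/12 (attained).
- n/(n+11) = 1 - 11/(n+11) -> 1 from below as n -> infinity, and never equals 1.
- So sup = 1 (not attained).
Conclusion: inf(S) = 1/12, attained in S.

1/12


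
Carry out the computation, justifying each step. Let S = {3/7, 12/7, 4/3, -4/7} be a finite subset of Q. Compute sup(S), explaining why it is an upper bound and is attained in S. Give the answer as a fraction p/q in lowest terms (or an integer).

S is finite, so sup(S) = max(S).
Sorted decreasing:
12/7, 4/3, 3/7, -4/7
The extremum is 12/7.
For every x in S, x <= 12/7. And 12/7 is in S, so it is attained.
Therefore sup(S) = 12/7.

12/7


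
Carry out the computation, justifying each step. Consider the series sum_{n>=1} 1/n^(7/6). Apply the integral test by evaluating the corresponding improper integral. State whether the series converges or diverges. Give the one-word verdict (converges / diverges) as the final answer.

Let f(x) = x^(-7/6). Then f is positive, continuous, and decreasing on [1, infinity), so the integral test applies.
Compute the improper integral int_{1}^infinity f(x) dx:
  antiderivative F(x) = -6/x^(1/6).
  As x -> infinity, F(x) -> 0 (since p = 7/6 > 1).
  So int = F(infinity) - F(1) = 0 - (-6) = 6.
  Finite, so by the integral test, the series converges.

converges


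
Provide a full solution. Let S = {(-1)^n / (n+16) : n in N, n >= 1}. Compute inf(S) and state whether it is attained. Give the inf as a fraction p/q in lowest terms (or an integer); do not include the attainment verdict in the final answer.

Analysis:
- Values: -1/17, 1/18, -1/19, 1/20, -1/21, ...
- Positive terms (even n): 1/(2+16), 1/(4+16), ... decreasing -> max = 1/18 (n=2).
- Negative terms (odd n): -1/(1+16), -1/(3+16), ... increasing -> min = -1/17 (n=1).
- So sup = 1/18 (attained at n=2); inf = -1/17 (attained at n=1).
Conclusion: inf(S) = -1/17, attained in S.

-1/17


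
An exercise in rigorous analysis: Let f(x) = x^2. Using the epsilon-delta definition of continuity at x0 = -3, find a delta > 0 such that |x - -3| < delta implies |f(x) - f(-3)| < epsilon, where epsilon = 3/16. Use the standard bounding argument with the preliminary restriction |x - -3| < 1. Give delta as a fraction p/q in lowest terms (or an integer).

Factor: |x^2 - (-3)^2| = |x - -3| * |x + -3|.
Impose |x - -3| < 1 first. Then |x + -3| = |(x - -3) + 2*(-3)| <= |x - -3| + 2*|-3| < 1 + 6 = 7.
So |x^2 - (-3)^2| < delta * 7.
We need delta * 7 <= 3/16, i.e. delta <= 3/16/7 = 3/112.
Since 3/112 < 1, this is tighter than 1; take delta = 3/112.
So delta = 3/112 works.

3/112


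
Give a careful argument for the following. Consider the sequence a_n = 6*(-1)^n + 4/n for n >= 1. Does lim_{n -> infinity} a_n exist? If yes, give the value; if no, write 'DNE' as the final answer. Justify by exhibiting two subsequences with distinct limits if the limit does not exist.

Examine the behaviour of a_n along subsequences.
a_{2k} = 6 + 4/(2k) -> 6. a_{2k+1} = -6 + 4/(2k+1) -> -6.
Since these two subsequential limits are 6 and -6, distinct, the full sequence cannot converge (a convergent sequence has all subsequences tending to the same limit). So lim a_n does not exist.

DNE


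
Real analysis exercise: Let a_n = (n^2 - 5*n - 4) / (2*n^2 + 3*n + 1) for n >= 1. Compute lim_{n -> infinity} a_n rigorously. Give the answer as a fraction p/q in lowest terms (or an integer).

Divide numerator and denominator by n^2, the highest power:
numerator / n^2 = 1 - 5/n - 4/n^2
denominator / n^2 = 2 + 3/n + n^(-2)
As n -> infinity, all terms of the form c/n^k (k >= 1) tend to 0.
So numerator / n^2 -> 1 and denominator / n^2 -> 2.
Therefore lim a_n = 1/2.

1/2


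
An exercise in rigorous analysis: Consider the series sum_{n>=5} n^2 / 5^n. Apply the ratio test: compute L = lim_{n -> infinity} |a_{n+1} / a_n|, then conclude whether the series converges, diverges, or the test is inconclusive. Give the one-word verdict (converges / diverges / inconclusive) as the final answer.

Let a_n denote the general term. Form the ratio a_{n+1}/a_n and simplify:
a_{n+1}/a_n = (n + 1)^2/(5*n^2)
Take the limit as n -> infinity: L = 1/5.
Since L = 1/5 < 1, the ratio test implies the series converges.

converges


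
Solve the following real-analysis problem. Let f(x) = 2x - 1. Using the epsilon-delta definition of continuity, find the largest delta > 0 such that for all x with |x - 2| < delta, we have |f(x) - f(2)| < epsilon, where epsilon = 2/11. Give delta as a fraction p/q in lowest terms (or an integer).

We compute f(2) = 2*(2) - 1 = 3.
|f(x) - f(2)| = |2x - 1 - (3)| = |2(x - 2)| = 2|x - 2|.
We need 2|x - 2| < 2/11, i.e. |x - 2| < 2/11 / 2 = 1/11.
So any delta <= 1/11 works. Conversely, if delta > 1/11, then x = 2 + 1/11 satisfies |x - 2| = 1/11 < delta but |f(x) - f(2)| = 2 * 1/11 = 2/11, which is not < 2/11; so no larger delta works.
Hence the largest such delta is 1/11.

1/11


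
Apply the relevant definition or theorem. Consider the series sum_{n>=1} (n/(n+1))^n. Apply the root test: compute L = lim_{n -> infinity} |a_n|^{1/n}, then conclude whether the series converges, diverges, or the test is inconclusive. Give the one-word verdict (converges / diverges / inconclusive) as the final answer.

Let a_n denote the general term. Form |a_n|^(1/n) and simplify:
|a_n|^(1/n) = n/(n + 1)
Take the limit as n -> infinity: L = 1.
Since L = 1, the root test is inconclusive. (In fact a_n = (n/(n+1))^n -> e^(-1) != 0, so the nth-term test shows divergence; but the root test itself gives no conclusion.)

inconclusive


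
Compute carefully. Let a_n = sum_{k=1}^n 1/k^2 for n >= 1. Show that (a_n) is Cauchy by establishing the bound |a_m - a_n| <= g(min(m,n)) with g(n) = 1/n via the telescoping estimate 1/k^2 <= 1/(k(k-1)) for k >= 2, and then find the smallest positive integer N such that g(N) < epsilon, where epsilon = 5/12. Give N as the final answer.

For m > n >= 1: |a_m - a_n| = sum_{k=n+1}^m 1/k^2.
Use 1/k^2 <= 1/(k(k-1)) = 1/(k-1) - 1/k for k >= 2:
sum_{k=n+1}^m 1/k^2 <= sum_{k=n+1}^m (1/(k-1) - 1/k) = 1/n - 1/m <= 1/n.
By symmetry the same bound holds with n,m swapped, so |a_m - a_n| <= 1/min(m,n) = g(min(m,n)). Since g(n) -> 0, (a_n) is Cauchy.
Now solve g(N) < 5/12: 1/N < 5/12 <=> N > 1/(5/12) = 12/5.
The smallest integer strictly greater than 12/5 is N = 3.
Check: g(3) = 1/3 < 5/12; g(2) = 1/2 >= 5/12. So N = 3.

3


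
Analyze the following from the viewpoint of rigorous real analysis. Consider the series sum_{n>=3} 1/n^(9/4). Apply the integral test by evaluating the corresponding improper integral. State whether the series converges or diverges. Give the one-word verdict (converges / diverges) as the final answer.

Let f(x) = x^(-9/4). Then f is positive, continuous, and decreasing on [3, infinity), so the integral test applies.
Compute the improper integral int_{3}^infinity f(x) dx:
  antiderivative F(x) = -4/(5*x^(5/4)).
  As x -> infinity, F(x) -> 0 (since p = 9/4 > 1).
  So int = F(infinity) - F(3) = 0 - (-4*3^(3/4)/45) = 4*3^(3/4)/45.
  Finite, so by the integral test, the series converges.

converges


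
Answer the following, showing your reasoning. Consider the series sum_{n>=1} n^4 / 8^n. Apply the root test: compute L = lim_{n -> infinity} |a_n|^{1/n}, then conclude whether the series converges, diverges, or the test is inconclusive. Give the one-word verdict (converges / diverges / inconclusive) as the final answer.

Let a_n denote the general term. Form |a_n|^(1/n) and simplify:
|a_n|^(1/n) = n^(4/n)/8
Take the limit as n -> infinity: L = 1/8.
Since L = 1/8 < 1, the root test implies convergence.

converges


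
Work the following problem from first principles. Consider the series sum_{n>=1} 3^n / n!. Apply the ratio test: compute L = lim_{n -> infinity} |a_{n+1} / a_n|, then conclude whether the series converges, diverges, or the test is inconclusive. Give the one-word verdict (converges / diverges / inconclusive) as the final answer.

Let a_n denote the general term. Form the ratio a_{n+1}/a_n and simplify:
a_{n+1}/a_n = 3/(n + 1)
Take the limit as n -> infinity: L = 0.
Since L = 0 < 1, the ratio test implies the series converges.

converges


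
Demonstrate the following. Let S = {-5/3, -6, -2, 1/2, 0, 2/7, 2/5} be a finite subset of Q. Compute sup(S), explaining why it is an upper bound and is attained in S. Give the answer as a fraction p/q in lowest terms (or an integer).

S is finite, so sup(S) = max(S).
Sorted decreasing:
1/2, 2/5, 2/7, 0, -5/3, -2, -6
The extremum is 1/2.
For every x in S, x <= 1/2. And 1/2 is in S, so it is attained.
Therefore sup(S) = 1/2.

1/2


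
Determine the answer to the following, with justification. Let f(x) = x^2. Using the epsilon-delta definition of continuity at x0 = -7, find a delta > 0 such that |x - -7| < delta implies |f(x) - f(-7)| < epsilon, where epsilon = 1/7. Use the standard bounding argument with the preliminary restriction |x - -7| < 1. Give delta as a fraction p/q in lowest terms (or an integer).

Factor: |x^2 - (-7)^2| = |x - -7| * |x + -7|.
Impose |x - -7| < 1 first. Then |x + -7| = |(x - -7) + 2*(-7)| <= |x - -7| + 2*|-7| < 1 + 14 = 15.
So |x^2 - (-7)^2| < delta * 15.
We need delta * 15 <= 1/7, i.e. delta <= 1/7/15 = 1/105.
Since 1/105 < 1, this is tighter than 1; take delta = 1/105.
So delta = 1/105 works.

1/105


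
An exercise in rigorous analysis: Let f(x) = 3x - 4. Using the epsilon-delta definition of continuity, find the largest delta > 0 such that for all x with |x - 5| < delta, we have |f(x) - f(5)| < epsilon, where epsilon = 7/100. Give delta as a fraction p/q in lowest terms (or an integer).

We compute f(5) = 3*(5) - 4 = 11.
|f(x) - f(5)| = |3x - 4 - (11)| = |3(x - 5)| = 3|x - 5|.
We need 3|x - 5| < 7/100, i.e. |x - 5| < 7/100 / 3 = 7/300.
So any delta <= 7/300 works. Conversely, if delta > 7/300, then x = 5 + 7/300 satisfies |x - 5| = 7/300 < delta but |f(x) - f(5)| = 3 * 7/300 = 7/100, which is not < 7/100; so no larger delta works.
Hence the largest such delta is 7/300.

7/300


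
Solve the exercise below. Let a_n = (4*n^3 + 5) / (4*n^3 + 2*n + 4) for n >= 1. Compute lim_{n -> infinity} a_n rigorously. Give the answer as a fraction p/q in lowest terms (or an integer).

Divide numerator and denominator by n^3, the highest power:
numerator / n^3 = 4 + 5/n^3
denominator / n^3 = 4 + 2/n^2 + 4/n^3
As n -> infinity, all terms of the form c/n^k (k >= 1) tend to 0.
So numerator / n^3 -> 4 and denominator / n^3 -> 4.
Therefore lim a_n = 1.

1


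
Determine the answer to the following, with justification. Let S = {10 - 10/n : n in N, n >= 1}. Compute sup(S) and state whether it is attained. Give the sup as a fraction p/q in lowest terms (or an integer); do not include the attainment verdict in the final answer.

Analysis:
- Values: 0, 5, 20/3, 15/2, ... strictly increasing.
- Minimum is 0 (n=1); inf = 0 (attained).
- 10 - 10/n -> 10 from below; sup = 10, not attained.
Conclusion: sup(S) = 10, not attained in S.

10


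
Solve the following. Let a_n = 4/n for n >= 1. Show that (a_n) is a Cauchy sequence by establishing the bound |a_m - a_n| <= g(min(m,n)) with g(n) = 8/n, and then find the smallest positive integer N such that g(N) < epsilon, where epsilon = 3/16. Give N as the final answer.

For any m, n >= 1, by the triangle inequality:
|a_m - a_n| = |4/m - 4/n| <= 4*1/m + 4*1/n <= 8/min(m,n).
So g(n) = 8/n bounds the Cauchy difference. Since g(n) -> 0, (a_n) is Cauchy.
Now solve g(N) < 3/16: 8/N < 3/16 <=> N > 8 / (3/16) = 128/3.
The smallest integer strictly greater than 128/3 is N = 43.
Check: g(43) = 8/43 = 8/43 < 3/16; g(42) = 4/21 >= 3/16. So N = 43.

43


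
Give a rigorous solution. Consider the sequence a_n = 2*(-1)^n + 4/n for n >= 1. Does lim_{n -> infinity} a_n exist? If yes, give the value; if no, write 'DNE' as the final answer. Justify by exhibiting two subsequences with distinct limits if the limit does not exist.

Examine the behaviour of a_n along subsequences.
a_{2k} = 2 + 4/(2k) -> 2. a_{2k+1} = -2 + 4/(2k+1) -> -2.
Since these two subsequential limits are 2 and -2, distinct, the full sequence cannot converge (a convergent sequence has all subsequences tending to the same limit). So lim a_n does not exist.

DNE


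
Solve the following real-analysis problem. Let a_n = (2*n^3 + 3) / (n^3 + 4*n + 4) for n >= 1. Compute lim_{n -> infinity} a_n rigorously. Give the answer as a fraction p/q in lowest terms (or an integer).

Divide numerator and denominator by n^3, the highest power:
numerator / n^3 = 2 + 3/n^3
denominator / n^3 = 1 + 4/n^2 + 4/n^3
As n -> infinity, all terms of the form c/n^k (k >= 1) tend to 0.
So numerator / n^3 -> 2 and denominator / n^3 -> 1.
Therefore lim a_n = 2.

2


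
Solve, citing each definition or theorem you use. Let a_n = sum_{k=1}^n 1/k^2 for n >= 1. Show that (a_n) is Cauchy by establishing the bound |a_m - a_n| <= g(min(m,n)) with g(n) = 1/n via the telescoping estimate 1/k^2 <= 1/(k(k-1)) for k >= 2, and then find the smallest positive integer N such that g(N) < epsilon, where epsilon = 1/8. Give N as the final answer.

For m > n >= 1: |a_m - a_n| = sum_{k=n+1}^m 1/k^2.
Use 1/k^2 <= 1/(k(k-1)) = 1/(k-1) - 1/k for k >= 2:
sum_{k=n+1}^m 1/k^2 <= sum_{k=n+1}^m (1/(k-1) - 1/k) = 1/n - 1/m <= 1/n.
By symmetry the same bound holds with n,m swapped, so |a_m - a_n| <= 1/min(m,n) = g(min(m,n)). Since g(n) -> 0, (a_n) is Cauchy.
Now solve g(N) < 1/8: 1/N < 1/8 <=> N > 1/(1/8) = 8.
The smallest integer strictly greater than 8 is N = 9.
Check: g(9) = 1/9 < 1/8; g(8) = 1/8 >= 1/8. So N = 9.

9


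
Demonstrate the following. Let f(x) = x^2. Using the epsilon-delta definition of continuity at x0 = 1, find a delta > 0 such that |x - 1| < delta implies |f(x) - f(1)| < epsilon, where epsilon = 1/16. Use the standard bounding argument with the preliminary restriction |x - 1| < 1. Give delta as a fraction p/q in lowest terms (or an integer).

Factor: |x^2 - (1)^2| = |x - 1| * |x + 1|.
Impose |x - 1| < 1 first. Then |x + 1| = |(x - 1) + 2*(1)| <= |x - 1| + 2*|1| < 1 + 2 = 3.
So |x^2 - (1)^2| < delta * 3.
We need delta * 3 <= 1/16, i.e. delta <= 1/16/3 = 1/48.
Since 1/48 < 1, this is tighter than 1; take delta = 1/48.
So delta = 1/48 works.

1/48


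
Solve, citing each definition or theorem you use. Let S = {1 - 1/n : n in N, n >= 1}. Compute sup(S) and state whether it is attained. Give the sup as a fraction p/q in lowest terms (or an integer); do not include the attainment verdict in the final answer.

Analysis:
- Values: 0, 1/2, 2/3, 3/4, ... strictly increasing.
- Minimum is 0 (n=1); inf = 0 (attained).
- 1 - 1/n -> 1 from below; sup = 1, not attained.
Conclusion: sup(S) = 1, not attained in S.

1


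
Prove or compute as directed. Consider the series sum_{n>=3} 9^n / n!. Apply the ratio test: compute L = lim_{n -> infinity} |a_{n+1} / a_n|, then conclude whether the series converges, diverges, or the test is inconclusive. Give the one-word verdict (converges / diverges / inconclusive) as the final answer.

Let a_n denote the general term. Form the ratio a_{n+1}/a_n and simplify:
a_{n+1}/a_n = 9/(n + 1)
Take the limit as n -> infinity: L = 0.
Since L = 0 < 1, the ratio test implies the series converges.

converges


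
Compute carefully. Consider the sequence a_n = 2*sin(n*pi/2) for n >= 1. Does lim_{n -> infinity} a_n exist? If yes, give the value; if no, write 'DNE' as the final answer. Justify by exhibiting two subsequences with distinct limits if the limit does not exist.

Examine the behaviour of a_n along subsequences.
a_{4k+1} = 2*sin(pi/2 + 2k*pi) = 2 -> 2. a_{4k+3} = 2*sin(3pi/2 + 2k*pi) = -2 -> -2.
Since these two subsequential limits are 2 and -2, distinct, the full sequence cannot converge (a convergent sequence has all subsequences tending to the same limit). So lim a_n does not exist.

DNE


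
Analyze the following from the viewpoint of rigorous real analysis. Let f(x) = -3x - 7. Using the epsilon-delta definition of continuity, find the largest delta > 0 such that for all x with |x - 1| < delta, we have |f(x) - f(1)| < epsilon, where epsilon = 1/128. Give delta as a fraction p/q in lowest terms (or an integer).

We compute f(1) = -3*(1) - 7 = -10.
|f(x) - f(1)| = |-3x - 7 - (-10)| = |-3(x - 1)| = 3|x - 1|.
We need 3|x - 1| < 1/128, i.e. |x - 1| < 1/128 / 3 = 1/384.
So any delta <= 1/384 works. Conversely, if delta > 1/384, then x = 1 + 1/384 satisfies |x - 1| = 1/384 < delta but |f(x) - f(1)| = 3 * 1/384 = 1/128, which is not < 1/128; so no larger delta works.
Hence the largest such delta is 1/384.

1/384


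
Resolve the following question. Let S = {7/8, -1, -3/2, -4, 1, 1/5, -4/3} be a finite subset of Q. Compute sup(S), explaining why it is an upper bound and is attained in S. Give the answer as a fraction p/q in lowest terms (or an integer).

S is finite, so sup(S) = max(S).
Sorted decreasing:
1, 7/8, 1/5, -1, -4/3, -3/2, -4
The extremum is 1.
For every x in S, x <= 1. And 1 is in S, so it is attained.
Therefore sup(S) = 1.

1


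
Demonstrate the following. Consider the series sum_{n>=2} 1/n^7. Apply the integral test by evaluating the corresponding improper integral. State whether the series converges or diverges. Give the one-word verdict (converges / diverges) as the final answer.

Let f(x) = x^(-7). Then f is positive, continuous, and decreasing on [2, infinity), so the integral test applies.
Compute the improper integral int_{2}^infinity f(x) dx:
  antiderivative F(x) = -1/(6*x^6).
  As x -> infinity, F(x) -> 0 (since p = 7 > 1).
  So int = F(infinity) - F(2) = 0 - (-1/384) = 1/384.
  Finite, so by the integral test, the series converges.

converges


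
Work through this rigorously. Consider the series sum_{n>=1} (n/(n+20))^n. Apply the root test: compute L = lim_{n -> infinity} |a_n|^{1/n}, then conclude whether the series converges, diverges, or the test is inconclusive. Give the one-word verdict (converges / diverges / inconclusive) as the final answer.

Let a_n denote the general term. Form |a_n|^(1/n) and simplify:
|a_n|^(1/n) = n/(n + 20)
Take the limit as n -> infinity: L = 1.
Since L = 1, the root test is inconclusive. (In fact a_n = (n/(n+20))^n -> e^(-20) != 0, so the nth-term test shows divergence; but the root test itself gives no conclusion.)

inconclusive


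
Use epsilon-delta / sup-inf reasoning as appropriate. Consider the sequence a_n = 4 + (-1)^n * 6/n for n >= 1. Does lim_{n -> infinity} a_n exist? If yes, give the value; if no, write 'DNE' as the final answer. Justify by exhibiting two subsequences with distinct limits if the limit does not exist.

Examine the behaviour of a_n along subsequences.
Even-n subsequence a_{2k} = 4 + 6/(2k) -> 4. Odd-n subsequence a_{2k+1} = 4 - 6/(2k+1) -> 4. Both tend to 4, which suggests the limit is 4; verify directly.
|a_n - 4| = |(-1)^n * 6/n| = 6/n for every n >= 1.
Given epsilon > 0, choose a positive integer N > 6/epsilon. Then for all n >= N, |a_n - 4| = 6/n <= 6/N < epsilon.
So by the definition of the limit, lim a_n exists and equals 4.

4


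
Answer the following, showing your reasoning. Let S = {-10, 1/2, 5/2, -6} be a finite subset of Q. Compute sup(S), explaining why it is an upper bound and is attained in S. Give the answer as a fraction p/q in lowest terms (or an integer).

S is finite, so sup(S) = max(S).
Sorted decreasing:
5/2, 1/2, -6, -10
The extremum is 5/2.
For every x in S, x <= 5/2. And 5/2 is in S, so it is attained.
Therefore sup(S) = 5/2.

5/2


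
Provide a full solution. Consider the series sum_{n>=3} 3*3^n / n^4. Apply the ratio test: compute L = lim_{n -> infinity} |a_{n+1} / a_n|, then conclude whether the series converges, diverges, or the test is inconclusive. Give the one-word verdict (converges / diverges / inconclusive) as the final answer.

Let a_n denote the general term. Form the ratio a_{n+1}/a_n and simplify:
a_{n+1}/a_n = 3*n^4/(n + 1)^4
Take the limit as n -> infinity: L = 3.
Since L = 3 > 1 (or L = infinity), the ratio test implies the series diverges.

diverges


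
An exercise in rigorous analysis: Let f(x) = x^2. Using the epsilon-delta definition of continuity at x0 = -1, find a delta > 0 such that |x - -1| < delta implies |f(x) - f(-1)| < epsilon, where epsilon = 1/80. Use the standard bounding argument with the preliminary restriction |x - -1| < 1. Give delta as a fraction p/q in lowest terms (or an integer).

Factor: |x^2 - (-1)^2| = |x - -1| * |x + -1|.
Impose |x - -1| < 1 first. Then |x + -1| = |(x - -1) + 2*(-1)| <= |x - -1| + 2*|-1| < 1 + 2 = 3.
So |x^2 - (-1)^2| < delta * 3.
We need delta * 3 <= 1/80, i.e. delta <= 1/80/3 = 1/240.
Since 1/240 < 1, this is tighter than 1; take delta = 1/240.
So delta = 1/240 works.

1/240


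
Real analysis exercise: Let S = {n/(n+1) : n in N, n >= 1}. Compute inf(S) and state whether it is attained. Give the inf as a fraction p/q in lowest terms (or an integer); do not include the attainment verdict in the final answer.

Analysis:
- Values: 1/2, 2/3, 3/4, 4/5, ... strictly increasing.
- Minimum is 1/2 (n=1); inf = 1/2 (attained).
- n/(n+1) = 1 - 1/(n+1) -> 1 from below as n -> infinity, and never equals 1.
- So sup = 1 (not attained).
Conclusion: inf(S) = 1/2, attained in S.

1/2


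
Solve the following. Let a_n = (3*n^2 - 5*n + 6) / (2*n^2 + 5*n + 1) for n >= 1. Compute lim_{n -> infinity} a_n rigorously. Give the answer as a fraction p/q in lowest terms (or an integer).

Divide numerator and denominator by n^2, the highest power:
numerator / n^2 = 3 - 5/n + 6/n^2
denominator / n^2 = 2 + 5/n + n^(-2)
As n -> infinity, all terms of the form c/n^k (k >= 1) tend to 0.
So numerator / n^2 -> 3 and denominator / n^2 -> 2.
Therefore lim a_n = 3/2.

3/2


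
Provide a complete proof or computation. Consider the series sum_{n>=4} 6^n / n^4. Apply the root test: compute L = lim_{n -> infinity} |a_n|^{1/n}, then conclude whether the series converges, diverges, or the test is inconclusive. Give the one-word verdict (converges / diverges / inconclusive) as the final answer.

Let a_n denote the general term. Form |a_n|^(1/n) and simplify:
|a_n|^(1/n) = 6/n^(4/n)
Take the limit as n -> infinity: L = 6.
Since L = 6 > 1, the root test implies divergence.

diverges


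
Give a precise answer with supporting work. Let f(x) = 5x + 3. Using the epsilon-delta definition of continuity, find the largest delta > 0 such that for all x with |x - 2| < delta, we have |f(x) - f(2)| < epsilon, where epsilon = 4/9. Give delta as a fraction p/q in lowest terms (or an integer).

We compute f(2) = 5*(2) + 3 = 13.
|f(x) - f(2)| = |5x + 3 - (13)| = |5(x - 2)| = 5|x - 2|.
We need 5|x - 2| < 4/9, i.e. |x - 2| < 4/9 / 5 = 4/45.
So any delta <= 4/45 works. Conversely, if delta > 4/45, then x = 2 + 4/45 satisfies |x - 2| = 4/45 < delta but |f(x) - f(2)| = 5 * 4/45 = 4/9, which is not < 4/9; so no larger delta works.
Hence the largest such delta is 4/45.

4/45
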